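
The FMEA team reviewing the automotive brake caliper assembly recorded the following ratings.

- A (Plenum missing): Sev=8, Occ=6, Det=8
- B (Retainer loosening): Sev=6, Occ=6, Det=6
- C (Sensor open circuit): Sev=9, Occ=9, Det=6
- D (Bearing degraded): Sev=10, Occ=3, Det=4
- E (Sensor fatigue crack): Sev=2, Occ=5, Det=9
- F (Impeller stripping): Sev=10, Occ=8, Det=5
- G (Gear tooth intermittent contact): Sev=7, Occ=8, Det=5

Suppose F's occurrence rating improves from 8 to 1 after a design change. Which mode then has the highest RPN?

C

RPN = Severity × Occurrence × Detection:
  A: 8 × 6 × 8 = 384
  B: 6 × 6 × 6 = 216
  C: 9 × 9 × 6 = 486
  D: 10 × 3 × 4 = 120
  E: 2 × 5 × 9 = 90
  F: 10 × 8 × 5 = 400
  G: 7 × 8 × 5 = 280
After action: F → 10 × 1 × 5 = 50.
Revised RPNs: C=486, A=384, G=280, B=216, D=120, E=90, F=50.
Highest is now C (486).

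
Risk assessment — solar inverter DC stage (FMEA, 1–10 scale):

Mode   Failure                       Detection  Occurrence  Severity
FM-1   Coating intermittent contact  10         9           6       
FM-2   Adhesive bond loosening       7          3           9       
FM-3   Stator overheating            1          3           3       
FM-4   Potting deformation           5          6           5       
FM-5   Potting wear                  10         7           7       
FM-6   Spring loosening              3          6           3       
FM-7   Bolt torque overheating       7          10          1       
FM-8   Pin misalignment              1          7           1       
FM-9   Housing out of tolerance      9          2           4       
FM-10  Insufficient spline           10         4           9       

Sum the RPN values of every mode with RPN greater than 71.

1801

RPN = Severity × Occurrence × Detection:
  FM-1: 6 × 9 × 10 = 540
  FM-2: 9 × 3 × 7 = 189
  FM-3: 3 × 3 × 1 = 9
  FM-4: 5 × 6 × 5 = 150
  FM-5: 7 × 7 × 10 = 490
  FM-6: 3 × 6 × 3 = 54
  FM-7: 1 × 10 × 7 = 70
  FM-8: 1 × 7 × 1 = 7
  FM-9: 4 × 2 × 9 = 72
  FM-10: 9 × 4 × 10 = 360
RPN > 71: FM-1 (540), FM-2 (189), FM-4 (150), FM-5 (490), FM-9 (72), FM-10 (360).
Sum: 540 + 189 + 150 + 490 + 72 + 360 = 1801.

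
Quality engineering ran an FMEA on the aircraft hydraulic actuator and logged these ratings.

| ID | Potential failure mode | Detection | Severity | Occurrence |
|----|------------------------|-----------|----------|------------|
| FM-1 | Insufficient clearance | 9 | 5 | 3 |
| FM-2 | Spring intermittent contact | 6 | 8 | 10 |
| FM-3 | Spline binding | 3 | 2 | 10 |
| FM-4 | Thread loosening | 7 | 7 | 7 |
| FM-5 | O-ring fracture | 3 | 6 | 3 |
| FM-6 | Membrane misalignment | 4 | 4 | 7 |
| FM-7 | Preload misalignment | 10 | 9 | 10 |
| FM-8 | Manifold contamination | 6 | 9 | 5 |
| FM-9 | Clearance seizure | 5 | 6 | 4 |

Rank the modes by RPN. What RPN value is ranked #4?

270

RPN = Severity × Occurrence × Detection:
  FM-1: 5 × 3 × 9 = 135
  FM-2: 8 × 10 × 6 = 480
  FM-3: 2 × 10 × 3 = 60
  FM-4: 7 × 7 × 7 = 343
  FM-5: 6 × 3 × 3 = 54
  FM-6: 4 × 7 × 4 = 112
  FM-7: 9 × 10 × 10 = 900
  FM-8: 9 × 5 × 6 = 270
  FM-9: 6 × 4 × 5 = 120
Sorted descending: 900, 480, 343, 270, 135, 120, 112, 60, 54.
The fourth-highest RPN is 270 (FM-8).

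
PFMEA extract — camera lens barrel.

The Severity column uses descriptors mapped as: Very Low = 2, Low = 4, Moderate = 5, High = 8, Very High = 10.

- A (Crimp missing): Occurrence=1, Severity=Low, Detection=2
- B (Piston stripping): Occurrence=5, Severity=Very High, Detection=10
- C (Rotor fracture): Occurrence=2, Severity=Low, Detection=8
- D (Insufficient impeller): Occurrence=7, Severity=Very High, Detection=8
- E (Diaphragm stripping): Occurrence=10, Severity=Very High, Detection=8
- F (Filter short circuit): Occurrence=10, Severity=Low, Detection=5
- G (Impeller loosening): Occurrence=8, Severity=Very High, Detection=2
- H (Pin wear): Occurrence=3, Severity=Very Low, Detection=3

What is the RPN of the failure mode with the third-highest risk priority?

500

RPN = Severity × Occurrence × Detection:
  A: 4 × 1 × 2 = 8
  B: 10 × 5 × 10 = 500
  C: 4 × 2 × 8 = 64
  D: 10 × 7 × 8 = 560
  E: 10 × 10 × 8 = 800
  F: 4 × 10 × 5 = 200
  G: 10 × 8 × 2 = 160
  H: 2 × 3 × 3 = 18
Sorted descending: 800, 560, 500, 200, 160, 64, 18, 8.
The third-highest RPN is 500 (B).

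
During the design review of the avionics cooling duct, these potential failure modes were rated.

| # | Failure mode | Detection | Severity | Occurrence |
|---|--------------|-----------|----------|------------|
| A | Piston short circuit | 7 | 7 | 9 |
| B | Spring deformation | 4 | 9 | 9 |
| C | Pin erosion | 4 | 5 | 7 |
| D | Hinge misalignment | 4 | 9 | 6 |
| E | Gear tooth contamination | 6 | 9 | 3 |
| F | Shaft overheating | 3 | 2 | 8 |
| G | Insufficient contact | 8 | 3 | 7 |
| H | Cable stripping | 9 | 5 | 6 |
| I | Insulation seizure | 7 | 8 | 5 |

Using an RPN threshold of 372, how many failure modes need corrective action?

1

RPN = Severity × Occurrence × Detection:
  A: 7 × 9 × 7 = 441
  B: 9 × 9 × 4 = 324
  C: 5 × 7 × 4 = 140
  D: 9 × 6 × 4 = 216
  E: 9 × 3 × 6 = 162
  F: 2 × 8 × 3 = 48
  G: 3 × 7 × 8 = 168
  H: 5 × 6 × 9 = 270
  I: 8 × 5 × 7 = 280
Modes with RPN ≥ 372: A (441) → 1.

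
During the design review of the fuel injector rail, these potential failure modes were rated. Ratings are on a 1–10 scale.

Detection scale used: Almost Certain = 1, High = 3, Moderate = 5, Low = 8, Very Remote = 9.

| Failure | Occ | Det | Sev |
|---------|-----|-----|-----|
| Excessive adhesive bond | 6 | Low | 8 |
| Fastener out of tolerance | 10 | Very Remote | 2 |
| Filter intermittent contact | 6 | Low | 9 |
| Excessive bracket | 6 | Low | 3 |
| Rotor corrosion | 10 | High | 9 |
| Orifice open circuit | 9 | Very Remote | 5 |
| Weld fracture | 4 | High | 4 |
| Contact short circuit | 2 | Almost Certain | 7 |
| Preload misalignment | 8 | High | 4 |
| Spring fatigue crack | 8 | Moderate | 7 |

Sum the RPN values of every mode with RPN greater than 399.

837

RPN = Severity × Occurrence × Detection:
  Excessive adhesive bond: 8 × 6 × 8 = 384
  Fastener out of tolerance: 2 × 10 × 9 = 180
  Filter intermittent contact: 9 × 6 × 8 = 432
  Excessive bracket: 3 × 6 × 8 = 144
  Rotor corrosion: 9 × 10 × 3 = 270
  Orifice open circuit: 5 × 9 × 9 = 405
  Weld fracture: 4 × 4 × 3 = 48
  Contact short circuit: 7 × 2 × 1 = 14
  Preload misalignment: 4 × 8 × 3 = 96
  Spring fatigue crack: 7 × 8 × 5 = 280
RPN > 399: Filter intermittent contact (432), Orifice open circuit (405).
Sum: 432 + 405 = 837.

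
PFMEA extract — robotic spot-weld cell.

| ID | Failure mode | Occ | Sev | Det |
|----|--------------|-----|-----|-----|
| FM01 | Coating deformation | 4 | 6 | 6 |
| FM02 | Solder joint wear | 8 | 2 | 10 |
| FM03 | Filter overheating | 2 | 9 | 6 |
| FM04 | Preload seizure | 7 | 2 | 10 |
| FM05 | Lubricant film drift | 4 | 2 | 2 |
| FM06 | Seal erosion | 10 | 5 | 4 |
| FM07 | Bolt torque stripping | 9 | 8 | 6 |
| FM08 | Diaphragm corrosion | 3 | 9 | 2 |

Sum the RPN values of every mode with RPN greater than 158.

RPN = Severity × Occurrence × Detection:
  FM01: 6 × 4 × 6 = 144
  FM02: 2 × 8 × 10 = 160
  FM03: 9 × 2 × 6 = 108
  FM04: 2 × 7 × 10 = 140
  FM05: 2 × 4 × 2 = 16
  FM06: 5 × 10 × 4 = 200
  FM07: 8 × 9 × 6 = 432
  FM08: 9 × 3 × 2 = 54
RPN > 158: FM02 (160), FM06 (200), FM07 (432).
Sum: 160 + 200 + 432 = 792.

792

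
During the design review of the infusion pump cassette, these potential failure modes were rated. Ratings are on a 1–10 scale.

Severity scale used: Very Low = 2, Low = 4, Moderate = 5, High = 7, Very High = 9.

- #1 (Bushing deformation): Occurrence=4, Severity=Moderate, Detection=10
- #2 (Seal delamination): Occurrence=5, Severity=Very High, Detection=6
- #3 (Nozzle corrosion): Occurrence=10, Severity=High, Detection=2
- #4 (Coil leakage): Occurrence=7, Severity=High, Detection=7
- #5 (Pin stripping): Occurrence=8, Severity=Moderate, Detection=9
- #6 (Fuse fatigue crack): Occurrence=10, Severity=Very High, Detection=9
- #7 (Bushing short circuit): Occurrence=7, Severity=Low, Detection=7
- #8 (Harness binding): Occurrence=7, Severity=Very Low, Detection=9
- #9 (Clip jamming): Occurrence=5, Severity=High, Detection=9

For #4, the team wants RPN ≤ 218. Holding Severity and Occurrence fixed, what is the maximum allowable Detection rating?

#4: S=7, O=7, D=7 → current RPN = 343.
Fixed product = 49. Need 49 × D ≤ 218, so D ≤ 218/49 = 4.45.
Maximum integer Detection rating = 4 (gives RPN 196; D=5 would give 245 > 218).

4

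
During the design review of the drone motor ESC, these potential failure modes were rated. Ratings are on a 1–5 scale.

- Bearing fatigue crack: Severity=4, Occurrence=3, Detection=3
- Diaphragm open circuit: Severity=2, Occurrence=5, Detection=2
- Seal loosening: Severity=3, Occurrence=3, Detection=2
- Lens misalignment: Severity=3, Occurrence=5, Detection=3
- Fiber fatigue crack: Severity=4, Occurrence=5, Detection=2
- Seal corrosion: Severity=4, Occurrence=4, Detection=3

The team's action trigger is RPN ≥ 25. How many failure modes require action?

4

RPN = Severity × Occurrence × Detection:
  Bearing fatigue crack: 4 × 3 × 3 = 36
  Diaphragm open circuit: 2 × 5 × 2 = 20
  Seal loosening: 3 × 3 × 2 = 18
  Lens misalignment: 3 × 5 × 3 = 45
  Fiber fatigue crack: 4 × 5 × 2 = 40
  Seal corrosion: 4 × 4 × 3 = 48
Modes with RPN ≥ 25: Bearing fatigue crack (36), Lens misalignment (45), Fiber fatigue crack (40), Seal corrosion (48) → 4.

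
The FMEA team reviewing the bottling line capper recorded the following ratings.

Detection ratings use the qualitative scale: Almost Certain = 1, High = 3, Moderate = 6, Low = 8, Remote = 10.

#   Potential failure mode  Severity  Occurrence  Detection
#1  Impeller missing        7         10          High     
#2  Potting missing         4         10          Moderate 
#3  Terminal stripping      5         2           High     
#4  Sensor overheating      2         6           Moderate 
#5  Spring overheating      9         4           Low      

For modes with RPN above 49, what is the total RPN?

810

RPN = Severity × Occurrence × Detection:
  #1: 7 × 10 × 3 = 210
  #2: 4 × 10 × 6 = 240
  #3: 5 × 2 × 3 = 30
  #4: 2 × 6 × 6 = 72
  #5: 9 × 4 × 8 = 288
RPN > 49: #1 (210), #2 (240), #4 (72), #5 (288).
Sum: 210 + 240 + 72 + 288 = 810.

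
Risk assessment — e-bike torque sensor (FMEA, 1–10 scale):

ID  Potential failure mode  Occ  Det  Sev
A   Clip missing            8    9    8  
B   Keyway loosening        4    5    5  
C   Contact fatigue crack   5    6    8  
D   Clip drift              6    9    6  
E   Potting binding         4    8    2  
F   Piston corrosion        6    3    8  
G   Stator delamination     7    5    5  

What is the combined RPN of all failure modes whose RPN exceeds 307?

RPN = Severity × Occurrence × Detection:
  A: 8 × 8 × 9 = 576
  B: 5 × 4 × 5 = 100
  C: 8 × 5 × 6 = 240
  D: 6 × 6 × 9 = 324
  E: 2 × 4 × 8 = 64
  F: 8 × 6 × 3 = 144
  G: 5 × 7 × 5 = 175
RPN > 307: A (576), D (324).
Sum: 576 + 324 = 900.

900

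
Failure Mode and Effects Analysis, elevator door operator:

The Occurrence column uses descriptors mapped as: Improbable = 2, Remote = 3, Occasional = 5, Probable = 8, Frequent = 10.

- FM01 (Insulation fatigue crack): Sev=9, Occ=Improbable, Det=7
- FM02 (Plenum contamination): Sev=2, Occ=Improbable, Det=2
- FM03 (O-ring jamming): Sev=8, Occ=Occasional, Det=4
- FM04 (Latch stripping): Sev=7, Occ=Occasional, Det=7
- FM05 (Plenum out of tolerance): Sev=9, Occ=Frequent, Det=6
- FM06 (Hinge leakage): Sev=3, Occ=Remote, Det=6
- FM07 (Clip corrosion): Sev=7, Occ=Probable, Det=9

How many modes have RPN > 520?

RPN = Severity × Occurrence × Detection:
  FM01: 9 × 2 × 7 = 126
  FM02: 2 × 2 × 2 = 8
  FM03: 8 × 5 × 4 = 160
  FM04: 7 × 5 × 7 = 245
  FM05: 9 × 10 × 6 = 540
  FM06: 3 × 3 × 6 = 54
  FM07: 7 × 8 × 9 = 504
Modes with RPN > 520: FM05 (540) → 1.

1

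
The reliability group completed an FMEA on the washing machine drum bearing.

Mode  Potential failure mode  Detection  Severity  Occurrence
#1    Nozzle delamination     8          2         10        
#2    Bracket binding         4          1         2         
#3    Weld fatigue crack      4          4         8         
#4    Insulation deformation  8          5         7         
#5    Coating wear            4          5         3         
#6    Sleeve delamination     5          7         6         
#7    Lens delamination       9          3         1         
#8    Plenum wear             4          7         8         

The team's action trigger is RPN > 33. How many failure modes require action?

RPN = Severity × Occurrence × Detection:
  #1: 2 × 10 × 8 = 160
  #2: 1 × 2 × 4 = 8
  #3: 4 × 8 × 4 = 128
  #4: 5 × 7 × 8 = 280
  #5: 5 × 3 × 4 = 60
  #6: 7 × 6 × 5 = 210
  #7: 3 × 1 × 9 = 27
  #8: 7 × 8 × 4 = 224
Modes with RPN > 33: #1 (160), #3 (128), #4 (280), #5 (60), #6 (210), #8 (224) → 6.

6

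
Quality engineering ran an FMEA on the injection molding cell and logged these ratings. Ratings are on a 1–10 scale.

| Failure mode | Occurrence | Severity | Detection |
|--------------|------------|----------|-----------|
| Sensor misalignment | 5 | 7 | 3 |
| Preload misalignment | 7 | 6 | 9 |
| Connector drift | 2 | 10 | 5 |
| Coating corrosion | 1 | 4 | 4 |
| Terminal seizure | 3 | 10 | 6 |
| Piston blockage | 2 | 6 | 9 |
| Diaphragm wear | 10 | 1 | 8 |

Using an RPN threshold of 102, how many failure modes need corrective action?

RPN = Severity × Occurrence × Detection:
  Sensor misalignment: 7 × 5 × 3 = 105
  Preload misalignment: 6 × 7 × 9 = 378
  Connector drift: 10 × 2 × 5 = 100
  Coating corrosion: 4 × 1 × 4 = 16
  Terminal seizure: 10 × 3 × 6 = 180
  Piston blockage: 6 × 2 × 9 = 108
  Diaphragm wear: 1 × 10 × 8 = 80
Modes with RPN ≥ 102: Sensor misalignment (105), Preload misalignment (378), Terminal seizure (180), Piston blockage (108) → 4.

4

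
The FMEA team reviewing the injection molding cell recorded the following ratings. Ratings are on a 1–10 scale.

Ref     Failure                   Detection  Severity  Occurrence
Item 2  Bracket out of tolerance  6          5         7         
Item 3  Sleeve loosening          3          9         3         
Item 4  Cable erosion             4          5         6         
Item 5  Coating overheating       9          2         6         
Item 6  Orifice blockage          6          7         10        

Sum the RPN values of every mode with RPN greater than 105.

RPN = Severity × Occurrence × Detection:
  Item 2: 5 × 7 × 6 = 210
  Item 3: 9 × 3 × 3 = 81
  Item 4: 5 × 6 × 4 = 120
  Item 5: 2 × 6 × 9 = 108
  Item 6: 7 × 10 × 6 = 420
RPN > 105: Item 2 (210), Item 4 (120), Item 5 (108), Item 6 (420).
Sum: 210 + 120 + 108 + 420 = 858.

858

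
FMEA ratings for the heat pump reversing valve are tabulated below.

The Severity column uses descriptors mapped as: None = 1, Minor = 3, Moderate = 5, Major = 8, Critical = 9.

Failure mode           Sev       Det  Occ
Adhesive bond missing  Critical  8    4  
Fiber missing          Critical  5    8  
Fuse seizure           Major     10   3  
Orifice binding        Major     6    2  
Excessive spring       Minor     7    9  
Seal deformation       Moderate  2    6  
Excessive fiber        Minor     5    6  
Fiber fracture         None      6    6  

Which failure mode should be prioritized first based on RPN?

Fiber missing

RPN = Severity × Occurrence × Detection:
  Adhesive bond missing: 9 × 4 × 8 = 288
  Fiber missing: 9 × 8 × 5 = 360
  Fuse seizure: 8 × 3 × 10 = 240
  Orifice binding: 8 × 2 × 6 = 96
  Excessive spring: 3 × 9 × 7 = 189
  Seal deformation: 5 × 6 × 2 = 60
  Excessive fiber: 3 × 6 × 5 = 90
  Fiber fracture: 1 × 6 × 6 = 36
Highest RPN is 360 → Fiber missing.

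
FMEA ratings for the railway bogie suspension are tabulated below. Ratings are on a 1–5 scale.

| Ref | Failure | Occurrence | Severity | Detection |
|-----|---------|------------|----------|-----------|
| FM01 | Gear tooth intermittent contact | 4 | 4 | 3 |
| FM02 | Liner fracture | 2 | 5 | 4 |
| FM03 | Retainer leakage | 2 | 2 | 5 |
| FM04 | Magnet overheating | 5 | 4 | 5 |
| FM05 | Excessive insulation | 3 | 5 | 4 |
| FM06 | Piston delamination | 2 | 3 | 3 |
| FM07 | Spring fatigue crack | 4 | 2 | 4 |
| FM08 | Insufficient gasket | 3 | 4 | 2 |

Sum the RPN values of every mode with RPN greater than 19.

324

RPN = Severity × Occurrence × Detection:
  FM01: 4 × 4 × 3 = 48
  FM02: 5 × 2 × 4 = 40
  FM03: 2 × 2 × 5 = 20
  FM04: 4 × 5 × 5 = 100
  FM05: 5 × 3 × 4 = 60
  FM06: 3 × 2 × 3 = 18
  FM07: 2 × 4 × 4 = 32
  FM08: 4 × 3 × 2 = 24
RPN > 19: FM01 (48), FM02 (40), FM03 (20), FM04 (100), FM05 (60), FM07 (32), FM08 (24).
Sum: 48 + 40 + 20 + 100 + 60 + 32 + 24 = 324.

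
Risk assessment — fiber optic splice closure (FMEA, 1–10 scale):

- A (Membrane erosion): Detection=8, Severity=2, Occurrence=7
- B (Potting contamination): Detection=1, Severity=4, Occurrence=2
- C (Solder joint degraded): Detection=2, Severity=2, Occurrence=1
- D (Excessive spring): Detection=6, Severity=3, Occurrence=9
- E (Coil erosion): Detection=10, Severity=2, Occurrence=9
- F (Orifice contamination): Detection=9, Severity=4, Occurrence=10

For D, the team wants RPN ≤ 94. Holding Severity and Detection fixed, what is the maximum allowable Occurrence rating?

5

D: S=3, O=9, D=6 → current RPN = 162.
Fixed product = 18. Need 18 × O ≤ 94, so O ≤ 94/18 = 5.22.
Maximum integer Occurrence rating = 5 (gives RPN 90; O=6 would give 108 > 94).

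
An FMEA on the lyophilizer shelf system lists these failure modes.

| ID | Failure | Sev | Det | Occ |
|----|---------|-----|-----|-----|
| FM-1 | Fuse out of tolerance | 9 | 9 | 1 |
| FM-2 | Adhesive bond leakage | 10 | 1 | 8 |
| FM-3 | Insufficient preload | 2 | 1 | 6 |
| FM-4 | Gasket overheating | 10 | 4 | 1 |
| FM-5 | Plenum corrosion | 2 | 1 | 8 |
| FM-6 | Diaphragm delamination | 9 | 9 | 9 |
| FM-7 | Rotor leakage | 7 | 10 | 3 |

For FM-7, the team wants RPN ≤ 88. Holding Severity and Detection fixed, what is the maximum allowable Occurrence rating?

1

FM-7: S=7, O=3, D=10 → current RPN = 210.
Fixed product = 70. Need 70 × O ≤ 88, so O ≤ 88/70 = 1.26.
Maximum integer Occurrence rating = 1 (gives RPN 70; O=2 would give 140 > 88).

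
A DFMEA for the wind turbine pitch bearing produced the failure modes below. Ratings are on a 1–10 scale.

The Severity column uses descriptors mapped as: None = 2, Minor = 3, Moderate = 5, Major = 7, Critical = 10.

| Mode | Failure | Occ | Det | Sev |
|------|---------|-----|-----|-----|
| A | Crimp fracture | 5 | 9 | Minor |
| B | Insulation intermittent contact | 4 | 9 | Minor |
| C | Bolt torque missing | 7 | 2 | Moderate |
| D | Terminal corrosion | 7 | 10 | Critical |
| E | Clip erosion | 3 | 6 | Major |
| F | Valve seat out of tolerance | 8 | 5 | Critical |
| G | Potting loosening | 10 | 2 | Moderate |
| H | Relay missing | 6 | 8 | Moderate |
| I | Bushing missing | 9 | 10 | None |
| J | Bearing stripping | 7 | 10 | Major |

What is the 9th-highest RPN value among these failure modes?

100

RPN = Severity × Occurrence × Detection:
  A: 3 × 5 × 9 = 135
  B: 3 × 4 × 9 = 108
  C: 5 × 7 × 2 = 70
  D: 10 × 7 × 10 = 700
  E: 7 × 3 × 6 = 126
  F: 10 × 8 × 5 = 400
  G: 5 × 10 × 2 = 100
  H: 5 × 6 × 8 = 240
  I: 2 × 9 × 10 = 180
  J: 7 × 7 × 10 = 490
Sorted descending: 700, 490, 400, 240, 180, 135, 126, 108, 100, 70.
The 9th-highest RPN is 100 (G).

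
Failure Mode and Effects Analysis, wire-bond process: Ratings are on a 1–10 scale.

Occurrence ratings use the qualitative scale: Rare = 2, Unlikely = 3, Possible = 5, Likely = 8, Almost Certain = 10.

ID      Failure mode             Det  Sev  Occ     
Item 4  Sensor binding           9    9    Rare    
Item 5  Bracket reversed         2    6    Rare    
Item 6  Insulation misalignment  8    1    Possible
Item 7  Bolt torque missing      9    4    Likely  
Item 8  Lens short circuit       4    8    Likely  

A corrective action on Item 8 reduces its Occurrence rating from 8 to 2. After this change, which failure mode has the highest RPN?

RPN = Severity × Occurrence × Detection:
  Item 4: 9 × 2 × 9 = 162
  Item 5: 6 × 2 × 2 = 24
  Item 6: 1 × 5 × 8 = 40
  Item 7: 4 × 8 × 9 = 288
  Item 8: 8 × 8 × 4 = 256
After action: Item 8 → 8 × 2 × 4 = 64.
Revised RPNs: Item 7=288, Item 4=162, Item 8=64, Item 6=40, Item 5=24.
Highest is now Item 7 (288).

Item 7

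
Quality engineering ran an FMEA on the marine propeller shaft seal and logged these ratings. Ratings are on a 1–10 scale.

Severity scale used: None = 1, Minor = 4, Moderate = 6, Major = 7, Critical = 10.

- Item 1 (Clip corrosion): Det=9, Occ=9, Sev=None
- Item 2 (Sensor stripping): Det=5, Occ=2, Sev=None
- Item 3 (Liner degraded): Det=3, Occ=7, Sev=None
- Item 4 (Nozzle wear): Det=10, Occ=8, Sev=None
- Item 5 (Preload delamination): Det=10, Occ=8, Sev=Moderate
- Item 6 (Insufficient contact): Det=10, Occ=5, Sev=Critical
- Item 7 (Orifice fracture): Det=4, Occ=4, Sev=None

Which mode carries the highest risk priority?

RPN = Severity × Occurrence × Detection:
  Item 1: 1 × 9 × 9 = 81
  Item 2: 1 × 2 × 5 = 10
  Item 3: 1 × 7 × 3 = 21
  Item 4: 1 × 8 × 10 = 80
  Item 5: 6 × 8 × 10 = 480
  Item 6: 10 × 5 × 10 = 500
  Item 7: 1 × 4 × 4 = 16
Highest RPN is 500 → Item 6.

Item 6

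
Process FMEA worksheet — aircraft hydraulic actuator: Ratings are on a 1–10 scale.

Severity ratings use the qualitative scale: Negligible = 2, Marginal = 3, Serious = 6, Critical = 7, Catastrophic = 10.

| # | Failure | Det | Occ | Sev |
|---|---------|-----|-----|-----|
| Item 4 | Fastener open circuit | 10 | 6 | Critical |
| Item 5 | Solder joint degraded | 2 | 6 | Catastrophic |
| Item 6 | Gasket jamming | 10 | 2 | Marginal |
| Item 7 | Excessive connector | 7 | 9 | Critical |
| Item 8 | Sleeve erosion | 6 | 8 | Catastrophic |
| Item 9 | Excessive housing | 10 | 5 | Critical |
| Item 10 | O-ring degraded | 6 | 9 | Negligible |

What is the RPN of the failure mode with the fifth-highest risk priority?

120

RPN = Severity × Occurrence × Detection:
  Item 4: 7 × 6 × 10 = 420
  Item 5: 10 × 6 × 2 = 120
  Item 6: 3 × 2 × 10 = 60
  Item 7: 7 × 9 × 7 = 441
  Item 8: 10 × 8 × 6 = 480
  Item 9: 7 × 5 × 10 = 350
  Item 10: 2 × 9 × 6 = 108
Sorted descending: 480, 441, 420, 350, 120, 108, 60.
The fifth-highest RPN is 120 (Item 5).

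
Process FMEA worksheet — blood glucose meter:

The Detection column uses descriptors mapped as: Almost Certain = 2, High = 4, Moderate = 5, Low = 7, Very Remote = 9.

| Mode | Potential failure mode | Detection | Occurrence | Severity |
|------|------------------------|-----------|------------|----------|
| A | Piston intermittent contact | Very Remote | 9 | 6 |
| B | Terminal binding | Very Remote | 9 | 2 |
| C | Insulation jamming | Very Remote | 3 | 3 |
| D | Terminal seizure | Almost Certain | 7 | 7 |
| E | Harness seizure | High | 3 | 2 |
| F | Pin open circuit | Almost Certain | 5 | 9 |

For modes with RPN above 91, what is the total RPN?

RPN = Severity × Occurrence × Detection:
  A: 6 × 9 × 9 = 486
  B: 2 × 9 × 9 = 162
  C: 3 × 3 × 9 = 81
  D: 7 × 7 × 2 = 98
  E: 2 × 3 × 4 = 24
  F: 9 × 5 × 2 = 90
RPN > 91: A (486), B (162), D (98).
Sum: 486 + 162 + 98 = 746.

746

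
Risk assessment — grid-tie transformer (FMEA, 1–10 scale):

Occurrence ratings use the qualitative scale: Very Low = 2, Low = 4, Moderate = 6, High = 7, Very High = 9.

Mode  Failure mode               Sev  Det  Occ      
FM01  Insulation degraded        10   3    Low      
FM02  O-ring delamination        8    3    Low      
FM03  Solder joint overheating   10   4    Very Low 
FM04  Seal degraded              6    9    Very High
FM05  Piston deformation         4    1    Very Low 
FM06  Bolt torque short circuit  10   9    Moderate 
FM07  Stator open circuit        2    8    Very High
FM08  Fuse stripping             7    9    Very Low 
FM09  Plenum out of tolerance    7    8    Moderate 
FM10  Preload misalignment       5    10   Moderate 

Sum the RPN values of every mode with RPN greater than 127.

RPN = Severity × Occurrence × Detection:
  FM01: 10 × 4 × 3 = 120
  FM02: 8 × 4 × 3 = 96
  FM03: 10 × 2 × 4 = 80
  FM04: 6 × 9 × 9 = 486
  FM05: 4 × 2 × 1 = 8
  FM06: 10 × 6 × 9 = 540
  FM07: 2 × 9 × 8 = 144
  FM08: 7 × 2 × 9 = 126
  FM09: 7 × 6 × 8 = 336
  FM10: 5 × 6 × 10 = 300
RPN > 127: FM04 (486), FM06 (540), FM07 (144), FM09 (336), FM10 (300).
Sum: 486 + 540 + 144 + 336 + 300 = 1806.

1806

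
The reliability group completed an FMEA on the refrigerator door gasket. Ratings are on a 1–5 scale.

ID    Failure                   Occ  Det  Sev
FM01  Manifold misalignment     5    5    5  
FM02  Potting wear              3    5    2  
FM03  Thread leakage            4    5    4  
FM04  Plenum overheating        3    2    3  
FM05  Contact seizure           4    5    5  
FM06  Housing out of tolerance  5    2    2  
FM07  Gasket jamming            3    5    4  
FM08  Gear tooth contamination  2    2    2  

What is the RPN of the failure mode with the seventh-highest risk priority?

RPN = Severity × Occurrence × Detection:
  FM01: 5 × 5 × 5 = 125
  FM02: 2 × 3 × 5 = 30
  FM03: 4 × 4 × 5 = 80
  FM04: 3 × 3 × 2 = 18
  FM05: 5 × 4 × 5 = 100
  FM06: 2 × 5 × 2 = 20
  FM07: 4 × 3 × 5 = 60
  FM08: 2 × 2 × 2 = 8
Sorted descending: 125, 100, 80, 60, 30, 20, 18, 8.
The seventh-highest RPN is 18 (FM04).

18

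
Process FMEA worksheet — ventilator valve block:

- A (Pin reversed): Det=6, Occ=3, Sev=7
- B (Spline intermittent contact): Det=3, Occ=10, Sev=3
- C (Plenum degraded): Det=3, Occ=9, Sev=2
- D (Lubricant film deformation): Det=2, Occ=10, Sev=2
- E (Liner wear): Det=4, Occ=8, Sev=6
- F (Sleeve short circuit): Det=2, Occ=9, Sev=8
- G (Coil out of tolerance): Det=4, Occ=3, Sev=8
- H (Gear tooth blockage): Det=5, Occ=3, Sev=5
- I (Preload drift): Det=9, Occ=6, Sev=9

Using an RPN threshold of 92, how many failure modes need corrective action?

RPN = Severity × Occurrence × Detection:
  A: 7 × 3 × 6 = 126
  B: 3 × 10 × 3 = 90
  C: 2 × 9 × 3 = 54
  D: 2 × 10 × 2 = 40
  E: 6 × 8 × 4 = 192
  F: 8 × 9 × 2 = 144
  G: 8 × 3 × 4 = 96
  H: 5 × 3 × 5 = 75
  I: 9 × 6 × 9 = 486
Modes with RPN ≥ 92: A (126), E (192), F (144), G (96), I (486) → 5.

5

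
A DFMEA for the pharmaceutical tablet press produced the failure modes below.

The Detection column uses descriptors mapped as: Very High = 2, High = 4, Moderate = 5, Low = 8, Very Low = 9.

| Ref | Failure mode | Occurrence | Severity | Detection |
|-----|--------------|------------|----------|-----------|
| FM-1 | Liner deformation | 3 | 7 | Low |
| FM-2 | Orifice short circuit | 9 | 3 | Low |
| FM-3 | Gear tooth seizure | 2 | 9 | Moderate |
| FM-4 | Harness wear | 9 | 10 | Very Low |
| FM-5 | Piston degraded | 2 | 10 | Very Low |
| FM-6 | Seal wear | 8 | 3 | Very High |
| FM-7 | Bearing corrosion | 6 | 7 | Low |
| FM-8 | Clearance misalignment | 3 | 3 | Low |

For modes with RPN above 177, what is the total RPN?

1542

RPN = Severity × Occurrence × Detection:
  FM-1: 7 × 3 × 8 = 168
  FM-2: 3 × 9 × 8 = 216
  FM-3: 9 × 2 × 5 = 90
  FM-4: 10 × 9 × 9 = 810
  FM-5: 10 × 2 × 9 = 180
  FM-6: 3 × 8 × 2 = 48
  FM-7: 7 × 6 × 8 = 336
  FM-8: 3 × 3 × 8 = 72
RPN > 177: FM-2 (216), FM-4 (810), FM-5 (180), FM-7 (336).
Sum: 216 + 810 + 180 + 336 = 1542.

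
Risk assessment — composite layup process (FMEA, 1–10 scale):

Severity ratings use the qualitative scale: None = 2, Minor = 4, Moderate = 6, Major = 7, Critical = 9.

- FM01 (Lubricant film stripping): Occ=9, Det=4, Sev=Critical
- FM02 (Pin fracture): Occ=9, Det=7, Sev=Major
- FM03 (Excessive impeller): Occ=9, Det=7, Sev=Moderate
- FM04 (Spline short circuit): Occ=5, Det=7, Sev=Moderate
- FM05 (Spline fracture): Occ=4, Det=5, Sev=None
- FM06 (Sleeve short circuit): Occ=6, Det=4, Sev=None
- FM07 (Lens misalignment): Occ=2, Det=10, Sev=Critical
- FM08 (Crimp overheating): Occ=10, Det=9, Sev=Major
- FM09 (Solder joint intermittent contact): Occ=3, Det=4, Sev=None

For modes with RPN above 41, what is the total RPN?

2211

RPN = Severity × Occurrence × Detection:
  FM01: 9 × 9 × 4 = 324
  FM02: 7 × 9 × 7 = 441
  FM03: 6 × 9 × 7 = 378
  FM04: 6 × 5 × 7 = 210
  FM05: 2 × 4 × 5 = 40
  FM06: 2 × 6 × 4 = 48
  FM07: 9 × 2 × 10 = 180
  FM08: 7 × 10 × 9 = 630
  FM09: 2 × 3 × 4 = 24
RPN > 41: FM01 (324), FM02 (441), FM03 (378), FM04 (210), FM06 (48), FM07 (180), FM08 (630).
Sum: 324 + 441 + 378 + 210 + 48 + 180 + 630 = 2211.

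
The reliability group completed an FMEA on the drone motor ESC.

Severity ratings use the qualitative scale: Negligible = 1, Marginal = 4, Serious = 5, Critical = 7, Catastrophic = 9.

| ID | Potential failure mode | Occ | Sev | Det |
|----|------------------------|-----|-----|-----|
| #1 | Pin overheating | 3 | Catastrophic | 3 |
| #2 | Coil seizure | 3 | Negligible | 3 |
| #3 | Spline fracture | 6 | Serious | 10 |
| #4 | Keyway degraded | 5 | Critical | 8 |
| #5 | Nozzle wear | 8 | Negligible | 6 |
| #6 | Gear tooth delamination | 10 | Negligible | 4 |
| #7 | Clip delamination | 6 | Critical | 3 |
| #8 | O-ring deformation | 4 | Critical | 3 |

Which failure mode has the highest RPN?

#3

RPN = Severity × Occurrence × Detection:
  #1: 9 × 3 × 3 = 81
  #2: 1 × 3 × 3 = 9
  #3: 5 × 6 × 10 = 300
  #4: 7 × 5 × 8 = 280
  #5: 1 × 8 × 6 = 48
  #6: 1 × 10 × 4 = 40
  #7: 7 × 6 × 3 = 126
  #8: 7 × 4 × 3 = 84
Highest RPN is 300 → #3.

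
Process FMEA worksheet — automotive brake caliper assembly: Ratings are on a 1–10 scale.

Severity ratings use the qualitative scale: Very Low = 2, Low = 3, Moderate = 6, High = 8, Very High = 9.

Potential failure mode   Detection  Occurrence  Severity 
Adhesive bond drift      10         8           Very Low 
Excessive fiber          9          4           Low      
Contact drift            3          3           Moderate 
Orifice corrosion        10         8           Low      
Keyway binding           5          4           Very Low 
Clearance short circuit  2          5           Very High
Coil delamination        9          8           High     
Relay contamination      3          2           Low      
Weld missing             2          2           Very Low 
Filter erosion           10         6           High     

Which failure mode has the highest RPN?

Coil delamination

RPN = Severity × Occurrence × Detection:
  Adhesive bond drift: 2 × 8 × 10 = 160
  Excessive fiber: 3 × 4 × 9 = 108
  Contact drift: 6 × 3 × 3 = 54
  Orifice corrosion: 3 × 8 × 10 = 240
  Keyway binding: 2 × 4 × 5 = 40
  Clearance short circuit: 9 × 5 × 2 = 90
  Coil delamination: 8 × 8 × 9 = 576
  Relay contamination: 3 × 2 × 3 = 18
  Weld missing: 2 × 2 × 2 = 8
  Filter erosion: 8 × 6 × 10 = 480
Highest RPN is 576 → Coil delamination.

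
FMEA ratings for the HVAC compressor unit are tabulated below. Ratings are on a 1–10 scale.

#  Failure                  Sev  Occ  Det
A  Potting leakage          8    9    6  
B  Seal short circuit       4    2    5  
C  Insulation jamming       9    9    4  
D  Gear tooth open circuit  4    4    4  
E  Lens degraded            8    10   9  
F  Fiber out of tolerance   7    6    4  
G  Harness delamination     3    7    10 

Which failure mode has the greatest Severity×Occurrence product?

C

Criticality = Severity × Occurrence:
  A: 8 × 9 = 72
  B: 4 × 2 = 8
  C: 9 × 9 = 81
  D: 4 × 4 = 16
  E: 8 × 10 = 80
  F: 7 × 6 = 42
  G: 3 × 7 = 21
Highest criticality is 81 → C.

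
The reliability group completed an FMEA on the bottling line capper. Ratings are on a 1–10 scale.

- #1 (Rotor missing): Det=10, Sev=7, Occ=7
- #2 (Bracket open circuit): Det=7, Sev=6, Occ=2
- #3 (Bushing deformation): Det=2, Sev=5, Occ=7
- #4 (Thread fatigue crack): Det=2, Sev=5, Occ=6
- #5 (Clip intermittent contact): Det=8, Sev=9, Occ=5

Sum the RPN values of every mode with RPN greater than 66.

RPN = Severity × Occurrence × Detection:
  #1: 7 × 7 × 10 = 490
  #2: 6 × 2 × 7 = 84
  #3: 5 × 7 × 2 = 70
  #4: 5 × 6 × 2 = 60
  #5: 9 × 5 × 8 = 360
RPN > 66: #1 (490), #2 (84), #3 (70), #5 (360).
Sum: 490 + 84 + 70 + 360 = 1004.

1004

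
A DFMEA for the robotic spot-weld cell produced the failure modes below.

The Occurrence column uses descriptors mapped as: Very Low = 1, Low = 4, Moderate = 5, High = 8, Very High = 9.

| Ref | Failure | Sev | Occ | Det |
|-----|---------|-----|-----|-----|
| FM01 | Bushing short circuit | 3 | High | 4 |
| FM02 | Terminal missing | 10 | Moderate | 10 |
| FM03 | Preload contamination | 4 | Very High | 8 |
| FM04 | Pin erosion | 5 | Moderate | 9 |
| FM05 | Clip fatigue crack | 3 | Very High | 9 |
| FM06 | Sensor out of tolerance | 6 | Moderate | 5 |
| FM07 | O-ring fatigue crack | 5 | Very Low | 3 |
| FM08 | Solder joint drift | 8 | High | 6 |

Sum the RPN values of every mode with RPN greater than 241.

RPN = Severity × Occurrence × Detection:
  FM01: 3 × 8 × 4 = 96
  FM02: 10 × 5 × 10 = 500
  FM03: 4 × 9 × 8 = 288
  FM04: 5 × 5 × 9 = 225
  FM05: 3 × 9 × 9 = 243
  FM06: 6 × 5 × 5 = 150
  FM07: 5 × 1 × 3 = 15
  FM08: 8 × 8 × 6 = 384
RPN > 241: FM02 (500), FM03 (288), FM05 (243), FM08 (384).
Sum: 500 + 288 + 243 + 384 = 1415.

1415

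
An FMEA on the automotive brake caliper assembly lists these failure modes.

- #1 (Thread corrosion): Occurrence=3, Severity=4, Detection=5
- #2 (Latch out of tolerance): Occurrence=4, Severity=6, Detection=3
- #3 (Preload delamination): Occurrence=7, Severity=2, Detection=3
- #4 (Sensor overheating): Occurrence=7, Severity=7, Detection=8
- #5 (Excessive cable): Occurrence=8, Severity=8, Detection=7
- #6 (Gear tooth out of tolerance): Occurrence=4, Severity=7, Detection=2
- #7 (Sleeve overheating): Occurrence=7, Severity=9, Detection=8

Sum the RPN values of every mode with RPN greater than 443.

952

RPN = Severity × Occurrence × Detection:
  #1: 4 × 3 × 5 = 60
  #2: 6 × 4 × 3 = 72
  #3: 2 × 7 × 3 = 42
  #4: 7 × 7 × 8 = 392
  #5: 8 × 8 × 7 = 448
  #6: 7 × 4 × 2 = 56
  #7: 9 × 7 × 8 = 504
RPN > 443: #5 (448), #7 (504).
Sum: 448 + 504 = 952.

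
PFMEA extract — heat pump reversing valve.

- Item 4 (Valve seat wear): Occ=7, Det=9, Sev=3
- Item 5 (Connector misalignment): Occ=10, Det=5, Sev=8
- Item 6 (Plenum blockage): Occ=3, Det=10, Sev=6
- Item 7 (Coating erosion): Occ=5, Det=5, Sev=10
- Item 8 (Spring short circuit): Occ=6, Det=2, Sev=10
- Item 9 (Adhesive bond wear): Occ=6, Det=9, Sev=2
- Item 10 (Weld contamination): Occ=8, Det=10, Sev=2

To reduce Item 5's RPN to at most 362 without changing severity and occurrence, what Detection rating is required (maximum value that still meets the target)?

4

Item 5: S=8, O=10, D=5 → current RPN = 400.
Fixed product = 80. Need 80 × D ≤ 362, so D ≤ 362/80 = 4.53.
Maximum integer Detection rating = 4 (gives RPN 320; D=5 would give 400 > 362).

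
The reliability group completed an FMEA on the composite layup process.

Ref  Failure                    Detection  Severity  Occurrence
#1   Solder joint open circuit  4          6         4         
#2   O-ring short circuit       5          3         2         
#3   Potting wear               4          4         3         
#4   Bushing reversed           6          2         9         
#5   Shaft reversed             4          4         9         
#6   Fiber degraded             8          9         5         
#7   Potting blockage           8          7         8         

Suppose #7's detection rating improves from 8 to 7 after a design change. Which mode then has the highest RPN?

RPN = Severity × Occurrence × Detection:
  #1: 6 × 4 × 4 = 96
  #2: 3 × 2 × 5 = 30
  #3: 4 × 3 × 4 = 48
  #4: 2 × 9 × 6 = 108
  #5: 4 × 9 × 4 = 144
  #6: 9 × 5 × 8 = 360
  #7: 7 × 8 × 8 = 448
After action: #7 → 7 × 8 × 7 = 392.
Revised RPNs: #7=392, #6=360, #5=144, #4=108, #1=96, #3=48, #2=30.
Highest is now #7 (392).

#7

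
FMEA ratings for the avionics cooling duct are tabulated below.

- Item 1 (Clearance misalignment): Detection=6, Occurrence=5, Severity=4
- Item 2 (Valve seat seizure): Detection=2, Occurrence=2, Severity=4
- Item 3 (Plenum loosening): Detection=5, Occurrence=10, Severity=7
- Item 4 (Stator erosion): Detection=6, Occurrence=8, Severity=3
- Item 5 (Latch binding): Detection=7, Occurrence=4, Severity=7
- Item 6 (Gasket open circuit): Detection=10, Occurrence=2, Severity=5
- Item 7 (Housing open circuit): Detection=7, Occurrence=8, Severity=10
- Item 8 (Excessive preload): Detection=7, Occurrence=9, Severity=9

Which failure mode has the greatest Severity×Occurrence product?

Item 8

Criticality = Severity × Occurrence:
  Item 1: 4 × 5 = 20
  Item 2: 4 × 2 = 8
  Item 3: 7 × 10 = 70
  Item 4: 3 × 8 = 24
  Item 5: 7 × 4 = 28
  Item 6: 5 × 2 = 10
  Item 7: 10 × 8 = 80
  Item 8: 9 × 9 = 81
Highest criticality is 81 → Item 8.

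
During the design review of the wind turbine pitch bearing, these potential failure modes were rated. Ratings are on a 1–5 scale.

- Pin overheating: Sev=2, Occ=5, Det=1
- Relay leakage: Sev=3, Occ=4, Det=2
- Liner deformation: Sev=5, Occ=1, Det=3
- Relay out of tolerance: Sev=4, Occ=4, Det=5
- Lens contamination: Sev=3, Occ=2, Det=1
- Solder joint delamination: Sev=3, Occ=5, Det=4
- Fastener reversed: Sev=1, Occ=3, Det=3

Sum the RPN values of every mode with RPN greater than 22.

RPN = Severity × Occurrence × Detection:
  Pin overheating: 2 × 5 × 1 = 10
  Relay leakage: 3 × 4 × 2 = 24
  Liner deformation: 5 × 1 × 3 = 15
  Relay out of tolerance: 4 × 4 × 5 = 80
  Lens contamination: 3 × 2 × 1 = 6
  Solder joint delamination: 3 × 5 × 4 = 60
  Fastener reversed: 1 × 3 × 3 = 9
RPN > 22: Relay leakage (24), Relay out of tolerance (80), Solder joint delamination (60).
Sum: 24 + 80 + 60 = 164.

164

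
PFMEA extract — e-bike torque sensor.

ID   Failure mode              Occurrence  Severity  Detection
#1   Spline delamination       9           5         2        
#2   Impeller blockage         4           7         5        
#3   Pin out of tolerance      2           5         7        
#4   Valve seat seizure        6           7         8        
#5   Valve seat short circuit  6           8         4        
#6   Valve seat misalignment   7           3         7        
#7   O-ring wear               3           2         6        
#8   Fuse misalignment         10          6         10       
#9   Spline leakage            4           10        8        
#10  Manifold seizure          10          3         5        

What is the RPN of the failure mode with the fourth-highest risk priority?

192

RPN = Severity × Occurrence × Detection:
  #1: 5 × 9 × 2 = 90
  #2: 7 × 4 × 5 = 140
  #3: 5 × 2 × 7 = 70
  #4: 7 × 6 × 8 = 336
  #5: 8 × 6 × 4 = 192
  #6: 3 × 7 × 7 = 147
  #7: 2 × 3 × 6 = 36
  #8: 6 × 10 × 10 = 600
  #9: 10 × 4 × 8 = 320
  #10: 3 × 10 × 5 = 150
Sorted descending: 600, 336, 320, 192, 150, 147, 140, 90, 70, 36.
The fourth-highest RPN is 192 (#5).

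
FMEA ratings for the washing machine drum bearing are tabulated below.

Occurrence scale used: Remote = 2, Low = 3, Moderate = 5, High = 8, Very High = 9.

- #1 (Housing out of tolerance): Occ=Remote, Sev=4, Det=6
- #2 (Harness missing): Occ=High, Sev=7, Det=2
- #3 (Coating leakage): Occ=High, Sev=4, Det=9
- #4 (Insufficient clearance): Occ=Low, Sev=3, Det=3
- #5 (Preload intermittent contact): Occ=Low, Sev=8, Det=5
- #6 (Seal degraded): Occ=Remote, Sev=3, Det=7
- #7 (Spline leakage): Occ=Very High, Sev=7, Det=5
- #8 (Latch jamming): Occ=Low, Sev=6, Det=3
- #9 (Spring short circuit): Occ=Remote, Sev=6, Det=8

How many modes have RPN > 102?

4

RPN = Severity × Occurrence × Detection:
  #1: 4 × 2 × 6 = 48
  #2: 7 × 8 × 2 = 112
  #3: 4 × 8 × 9 = 288
  #4: 3 × 3 × 3 = 27
  #5: 8 × 3 × 5 = 120
  #6: 3 × 2 × 7 = 42
  #7: 7 × 9 × 5 = 315
  #8: 6 × 3 × 3 = 54
  #9: 6 × 2 × 8 = 96
Modes with RPN > 102: #2 (112), #3 (288), #5 (120), #7 (315) → 4.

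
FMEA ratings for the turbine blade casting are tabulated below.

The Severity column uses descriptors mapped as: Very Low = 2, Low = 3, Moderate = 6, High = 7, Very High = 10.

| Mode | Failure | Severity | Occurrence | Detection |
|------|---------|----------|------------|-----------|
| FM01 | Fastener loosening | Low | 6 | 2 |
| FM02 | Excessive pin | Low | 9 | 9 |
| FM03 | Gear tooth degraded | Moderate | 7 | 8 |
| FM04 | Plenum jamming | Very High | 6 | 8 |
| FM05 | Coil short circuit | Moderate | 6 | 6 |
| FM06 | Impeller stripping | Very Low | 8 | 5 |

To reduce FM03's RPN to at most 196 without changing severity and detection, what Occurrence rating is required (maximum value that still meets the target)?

4

FM03: S=6, O=7, D=8 → current RPN = 336.
Fixed product = 48. Need 48 × O ≤ 196, so O ≤ 196/48 = 4.08.
Maximum integer Occurrence rating = 4 (gives RPN 192; O=5 would give 240 > 196).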